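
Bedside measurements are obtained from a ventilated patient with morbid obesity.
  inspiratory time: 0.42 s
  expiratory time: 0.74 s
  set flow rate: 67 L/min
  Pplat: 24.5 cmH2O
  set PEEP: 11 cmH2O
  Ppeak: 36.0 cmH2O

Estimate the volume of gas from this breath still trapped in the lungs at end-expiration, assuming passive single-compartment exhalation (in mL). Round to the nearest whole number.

Flow: 67 L/min ÷ 60 = 1.1167 L/s.
Vt = flow × Ti = 1.1167 L/s × 0.42 s × 1000 mL/L = 469.01 mL.
R = (PIP − Pplat)/V̇ = (36.0 − 24.5) / 1.1167 = 11.5/1.1167 = 10.298 cmH2O·s/L.
C = Vt/(Pplat − PEEP) = 469.01 / (24.5 − 11) = 469.01/13.5 = 34.741 mL/cmH2O.
τ = R × C = 10.298 × 0.03474 L/cmH2O = 0.3578 s.
Fraction remaining = e^(−Te/τ) = e^(−0.74/0.3578) = 0.1264.
Trapped volume = 469.01 × 0.1264 = 59.283 mL.

59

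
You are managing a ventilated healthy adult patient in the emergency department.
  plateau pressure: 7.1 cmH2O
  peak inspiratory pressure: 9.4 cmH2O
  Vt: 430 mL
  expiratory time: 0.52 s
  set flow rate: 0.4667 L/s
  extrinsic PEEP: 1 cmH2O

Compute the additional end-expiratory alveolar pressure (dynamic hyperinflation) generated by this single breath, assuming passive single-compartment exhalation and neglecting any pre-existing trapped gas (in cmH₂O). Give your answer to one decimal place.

R = (PIP − Pplat)/V̇ = (9.4 − 7.1) / 0.4667 = 2.3/0.4667 = 4.928 cmH2O·s/L.
C = Vt/(Pplat − PEEP) = 430.0 / (7.1 − 1) = 430.0/6.1 = 70.492 mL/cmH2O.
τ = R × C = 4.928 × 0.07049 L/cmH2O = 0.3474 s.
Fraction remaining = e^(−Te/τ) = e^(−0.52/0.3474) = 0.2238; trapped volume = 430.0 × 0.2238 = 96.234 mL.
Additional alveolar pressure from trapping ≈ V_trapped / C = 96.234 / 70.492 = 1.365 cmH2O.

1.4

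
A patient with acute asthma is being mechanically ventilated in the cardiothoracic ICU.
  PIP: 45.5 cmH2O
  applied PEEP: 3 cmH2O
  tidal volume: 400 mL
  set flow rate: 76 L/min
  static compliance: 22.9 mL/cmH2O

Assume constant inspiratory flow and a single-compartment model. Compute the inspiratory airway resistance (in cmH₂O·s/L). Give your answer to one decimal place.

Flow: 76 L/min ÷ 60 = 1.2667 L/s.
Equation of motion (constant flow): PIP = Vt/C + R·V̇ + PEEP.
R·V̇ = PIP − Vt/C − PEEP = 45.5 − 400/22.9 − 3 = 45.5 − 17.467 − 3 = 25.033 cmH2O.
R = 25.033 / 1.2667 = 19.762 cmH2O·s/L.

19.8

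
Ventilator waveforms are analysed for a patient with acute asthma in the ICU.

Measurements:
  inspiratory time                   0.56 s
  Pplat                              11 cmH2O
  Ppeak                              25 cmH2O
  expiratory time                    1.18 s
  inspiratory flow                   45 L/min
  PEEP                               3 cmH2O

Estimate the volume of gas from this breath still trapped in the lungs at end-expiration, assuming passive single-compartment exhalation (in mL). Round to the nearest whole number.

126

Flow: 45 L/min ÷ 60 = 0.75 L/s.
Vt = flow × Ti = 0.75 L/s × 0.56 s × 1000 mL/L = 420.0 mL.
R = (PIP − Pplat)/V̇ = (25 − 11) / 0.75 = 14.0/0.75 = 18.667 cmH2O·s/L.
C = Vt/(Pplat − PEEP) = 420.0 / (11 − 3) = 420.0/8.0 = 52.5 mL/cmH2O.
τ = R × C = 18.667 × 0.0525 L/cmH2O = 0.98 s.
Fraction remaining = e^(−Te/τ) = e^(−1.18/0.98) = 0.3.
Trapped volume = 420.0 × 0.3 = 126.0 mL.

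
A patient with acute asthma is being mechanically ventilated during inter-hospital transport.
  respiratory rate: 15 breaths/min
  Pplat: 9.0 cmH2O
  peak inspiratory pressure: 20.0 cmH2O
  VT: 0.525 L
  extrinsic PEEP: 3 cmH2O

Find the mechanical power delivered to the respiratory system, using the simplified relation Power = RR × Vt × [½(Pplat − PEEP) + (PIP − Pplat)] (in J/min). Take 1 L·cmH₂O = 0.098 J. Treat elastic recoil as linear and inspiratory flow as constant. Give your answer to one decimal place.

Per-breath work = Vt × [½(Pplat−PEEP) + (PIP−Pplat)] = 0.525 × [0.5×6.0 + 11.0] = 0.525 × 14.0 = 7.35 L·cmH2O.
Power = 15 × 7.35 = 110.25 L·cmH2O/min.
× 0.098 J/(L·cmH2O) → 10.805 J/min.

10.8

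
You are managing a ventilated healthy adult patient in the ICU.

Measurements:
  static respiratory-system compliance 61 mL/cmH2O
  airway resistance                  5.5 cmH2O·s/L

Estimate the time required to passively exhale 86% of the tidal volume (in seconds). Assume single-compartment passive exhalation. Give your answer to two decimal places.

0.66

τ = R × C = 5.5 × 61 mL/cmH2O = 5.5 × 0.061 L/cmH2O = 0.3355 s.
Exhaled fraction f = 1 − e^(−t/τ) → t = −τ·ln(1 − f) = −0.3355·ln(0.14) = 0.6596 s.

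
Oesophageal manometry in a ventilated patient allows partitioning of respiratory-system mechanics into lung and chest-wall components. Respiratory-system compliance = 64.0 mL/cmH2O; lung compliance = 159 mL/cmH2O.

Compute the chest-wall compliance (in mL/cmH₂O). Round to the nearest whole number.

107

1/Ccw = 1/Crs − 1/CL.
1/Ccw = 1/64.0 − 1/159 = 0.009336.
Ccw = 107.11 mL/cmH2O.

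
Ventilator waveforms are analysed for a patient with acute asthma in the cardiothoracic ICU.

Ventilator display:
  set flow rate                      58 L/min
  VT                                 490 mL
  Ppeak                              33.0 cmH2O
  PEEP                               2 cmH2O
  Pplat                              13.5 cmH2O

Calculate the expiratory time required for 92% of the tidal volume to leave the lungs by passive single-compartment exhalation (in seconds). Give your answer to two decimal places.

Flow: 58 L/min ÷ 60 = 0.9667 L/s.
R = (PIP − Pplat)/V̇ = (33.0 − 13.5) / 0.9667 = 19.5/0.9667 = 20.172 cmH2O·s/L.
C = Vt/(Pplat − PEEP) = 490.0 / (13.5 − 2) = 490.0/11.5 = 42.609 mL/cmH2O.
τ = R × C = 20.172 × 0.04261 L/cmH2O = 0.8595 s.
t = −τ·ln(1 − 0.92) = −0.8595·ln(0.08) = 2.171 s.

2.17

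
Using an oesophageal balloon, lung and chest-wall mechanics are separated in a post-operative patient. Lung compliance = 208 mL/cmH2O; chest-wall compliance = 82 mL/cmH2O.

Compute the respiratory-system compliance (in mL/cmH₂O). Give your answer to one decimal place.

58.8

Lung and chest wall are elastances in series: 1/Crs = 1/CL + 1/Ccw.
1/Crs = 1/208 + 1/82 = 0.017.
Crs = 58.824 mL/cmH2O.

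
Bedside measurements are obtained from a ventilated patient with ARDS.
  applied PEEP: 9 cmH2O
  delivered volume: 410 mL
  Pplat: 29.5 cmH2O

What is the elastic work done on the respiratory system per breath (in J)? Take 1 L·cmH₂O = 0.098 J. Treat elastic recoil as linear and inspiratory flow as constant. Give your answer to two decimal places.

Elastic work ≈ ½ × (Pplat − PEEP) × Vt = 0.5 × (29.5 − 9) × 0.410 L = 0.5 × 20.5 × 0.410 = 4.203 L·cmH2O.
× 0.098 J/(L·cmH2O) → 0.4119 J.

0.41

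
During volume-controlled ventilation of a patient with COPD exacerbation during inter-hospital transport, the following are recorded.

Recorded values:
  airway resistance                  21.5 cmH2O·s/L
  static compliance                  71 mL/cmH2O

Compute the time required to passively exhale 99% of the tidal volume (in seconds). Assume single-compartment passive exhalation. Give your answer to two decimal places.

τ = R × C = 21.5 × 71 mL/cmH2O = 21.5 × 0.071 L/cmH2O = 1.527 s.
Exhaled fraction f = 1 − e^(−t/τ) → t = −τ·ln(1 − f) = −1.527·ln(0.01) = 7.032 s.

7.03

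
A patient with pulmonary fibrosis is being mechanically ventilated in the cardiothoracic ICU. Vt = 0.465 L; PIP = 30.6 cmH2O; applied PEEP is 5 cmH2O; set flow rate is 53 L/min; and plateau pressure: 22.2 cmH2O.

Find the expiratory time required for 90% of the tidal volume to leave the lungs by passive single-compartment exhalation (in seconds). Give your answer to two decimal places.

0.59

Flow: 53 L/min ÷ 60 = 0.8833 L/s.
R = (PIP − Pplat)/V̇ = (30.6 − 22.2) / 0.8833 = 8.4/0.8833 = 9.51 cmH2O·s/L.
C = Vt/(Pplat − PEEP) = 465.0 / (22.2 − 5) = 465.0/17.2 = 27.035 mL/cmH2O.
τ = R × C = 9.51 × 0.02704 L/cmH2O = 0.2572 s.
t = −τ·ln(1 − 0.90) = −0.2572·ln(0.1) = 0.5922 s.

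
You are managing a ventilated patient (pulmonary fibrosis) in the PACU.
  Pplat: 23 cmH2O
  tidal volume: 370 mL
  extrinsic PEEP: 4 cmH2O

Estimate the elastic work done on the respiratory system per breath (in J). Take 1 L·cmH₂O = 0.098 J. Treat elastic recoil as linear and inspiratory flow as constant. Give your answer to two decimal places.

0.34

Elastic work ≈ ½ × (Pplat − PEEP) × Vt = 0.5 × (23 − 4) × 0.370 L = 0.5 × 19.0 × 0.370 = 3.515 L·cmH2O.
× 0.098 J/(L·cmH2O) → 0.3445 J.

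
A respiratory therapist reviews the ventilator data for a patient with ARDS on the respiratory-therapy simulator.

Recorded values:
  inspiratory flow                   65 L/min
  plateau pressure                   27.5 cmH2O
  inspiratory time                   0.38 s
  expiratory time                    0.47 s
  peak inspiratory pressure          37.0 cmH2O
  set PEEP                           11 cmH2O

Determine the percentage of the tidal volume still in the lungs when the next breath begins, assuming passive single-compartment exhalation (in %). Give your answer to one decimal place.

11.7

Flow: 65 L/min ÷ 60 = 1.0833 L/s.
Vt = flow × Ti = 1.0833 L/s × 0.38 s × 1000 mL/L = 411.65 mL.
R = (PIP − Pplat)/V̇ = (37.0 − 27.5) / 1.0833 = 9.5/1.0833 = 8.77 cmH2O·s/L.
C = Vt/(Pplat − PEEP) = 411.65 / (27.5 − 11) = 411.65/16.5 = 24.948 mL/cmH2O.
τ = R × C = 8.77 × 0.02495 L/cmH2O = 0.2188 s.
Fraction remaining at end-expiration = e^(−Te/τ) = e^(−0.47/0.2188) = 0.1167 → 11.67%.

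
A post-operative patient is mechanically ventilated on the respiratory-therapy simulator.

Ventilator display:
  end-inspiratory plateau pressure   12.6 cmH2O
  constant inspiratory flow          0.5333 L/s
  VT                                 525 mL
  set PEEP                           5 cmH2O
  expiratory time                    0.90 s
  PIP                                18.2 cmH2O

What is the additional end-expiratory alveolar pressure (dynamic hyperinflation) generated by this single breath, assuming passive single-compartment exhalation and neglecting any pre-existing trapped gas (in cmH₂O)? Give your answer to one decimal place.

R = (PIP − Pplat)/V̇ = (18.2 − 12.6) / 0.5333 = 5.6/0.5333 = 10.501 cmH2O·s/L.
C = Vt/(Pplat − PEEP) = 525.0 / (12.6 − 5) = 525.0/7.6 = 69.079 mL/cmH2O.
τ = R × C = 10.501 × 0.06908 L/cmH2O = 0.7254 s.
Fraction remaining = e^(−Te/τ) = e^(−0.90/0.7254) = 0.2892; trapped volume = 525.0 × 0.2892 = 151.83 mL.
Additional alveolar pressure from trapping ≈ V_trapped / C = 151.83 / 69.079 = 2.198 cmH2O.

2.2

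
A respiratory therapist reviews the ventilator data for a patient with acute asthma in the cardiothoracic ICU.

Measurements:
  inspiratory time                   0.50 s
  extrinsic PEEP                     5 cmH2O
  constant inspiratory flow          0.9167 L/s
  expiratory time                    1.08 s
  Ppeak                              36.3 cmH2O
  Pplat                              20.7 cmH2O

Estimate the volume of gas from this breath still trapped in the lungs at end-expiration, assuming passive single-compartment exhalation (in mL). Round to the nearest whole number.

Vt = flow × Ti = 0.9167 L/s × 0.50 s × 1000 mL/L = 458.35 mL.
R = (PIP − Pplat)/V̇ = (36.3 − 20.7) / 0.9167 = 15.6/0.9167 = 17.018 cmH2O·s/L.
C = Vt/(Pplat − PEEP) = 458.35 / (20.7 − 5) = 458.35/15.7 = 29.194 mL/cmH2O.
τ = R × C = 17.018 × 0.02919 L/cmH2O = 0.4968 s.
Fraction remaining = e^(−Te/τ) = e^(−1.08/0.4968) = 0.1137.
Trapped volume = 458.35 × 0.1137 = 52.114 mL.

52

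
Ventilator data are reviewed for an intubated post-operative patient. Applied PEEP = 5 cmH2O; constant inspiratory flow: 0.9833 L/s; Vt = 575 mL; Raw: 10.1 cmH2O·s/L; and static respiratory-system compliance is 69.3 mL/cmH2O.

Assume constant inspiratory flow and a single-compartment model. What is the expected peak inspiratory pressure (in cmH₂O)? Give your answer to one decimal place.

Equation of motion (constant flow): PIP = Vt/C + R·V̇ + PEEP.
PIP = 575/69.3 + 10.1×0.9833 + 5 = 8.297 + 9.931 + 5 = 23.228 cmH2O.

23.2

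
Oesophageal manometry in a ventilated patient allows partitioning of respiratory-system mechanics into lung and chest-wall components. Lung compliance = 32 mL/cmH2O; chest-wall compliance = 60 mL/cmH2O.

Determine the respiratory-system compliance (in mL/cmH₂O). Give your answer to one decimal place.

Lung and chest wall are elastances in series: 1/Crs = 1/CL + 1/Ccw.
1/Crs = 1/32 + 1/60 = 0.04792.
Crs = 20.868 mL/cmH2O.

20.9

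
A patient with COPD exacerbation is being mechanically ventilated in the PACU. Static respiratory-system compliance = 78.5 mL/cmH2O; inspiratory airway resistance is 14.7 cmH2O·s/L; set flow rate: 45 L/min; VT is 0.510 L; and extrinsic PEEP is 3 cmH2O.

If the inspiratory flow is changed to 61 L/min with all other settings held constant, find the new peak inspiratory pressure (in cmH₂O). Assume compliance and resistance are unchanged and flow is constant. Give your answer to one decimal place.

Flow: 45 L/min ÷ 60 = 0.75 L/s.
New flow: 61 L/min ÷ 60 = 1.0167 L/s.
PIP = Vt/C + R·V̇ + PEEP (constant-flow equation of motion).
Only the resistive term changes: ΔPIP = R × ΔV̇ = 14.7 × (1.0167 − 0.75) = 14.7 × 0.2667 = 3.92 cmH2O.
Original PIP = 510/78.5 + 14.7×0.75 + 3 = 20.522 cmH2O; new PIP = 20.522 + (3.92) = 24.442 cmH2O.

24.4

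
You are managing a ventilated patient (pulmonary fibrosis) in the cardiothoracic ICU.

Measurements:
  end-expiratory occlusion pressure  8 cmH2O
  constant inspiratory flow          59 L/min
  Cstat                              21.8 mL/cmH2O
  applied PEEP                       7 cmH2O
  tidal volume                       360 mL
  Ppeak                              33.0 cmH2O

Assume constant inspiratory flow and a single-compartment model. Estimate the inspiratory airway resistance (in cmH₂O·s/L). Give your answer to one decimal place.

Flow: 59 L/min ÷ 60 = 0.9833 L/s.
Total PEEP = 8 cmH2O (set 7 + intrinsic 1); this is the baseline alveolar pressure.
Equation of motion (constant flow): PIP = Vt/C + R·V̇ + PEEP.
R·V̇ = PIP − Vt/C − PEEP = 33.0 − 360/21.8 − 8 = 33.0 − 16.514 − 8 = 8.486 cmH2O.
R = 8.486 / 0.9833 = 8.63 cmH2O·s/L.

8.6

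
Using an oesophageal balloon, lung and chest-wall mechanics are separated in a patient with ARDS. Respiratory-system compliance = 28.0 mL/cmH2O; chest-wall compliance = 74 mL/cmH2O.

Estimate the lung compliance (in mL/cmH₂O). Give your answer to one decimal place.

45.0

1/CL = 1/Crs − 1/Ccw.
1/CL = 1/28.0 − 1/74 = 0.0222.
CL = 45.045 mL/cmH2O.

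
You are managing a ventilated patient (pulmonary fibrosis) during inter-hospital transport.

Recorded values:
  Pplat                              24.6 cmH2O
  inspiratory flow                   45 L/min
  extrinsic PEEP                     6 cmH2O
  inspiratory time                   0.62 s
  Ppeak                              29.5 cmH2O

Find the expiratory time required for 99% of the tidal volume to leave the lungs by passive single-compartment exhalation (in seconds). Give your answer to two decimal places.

0.75

Flow: 45 L/min ÷ 60 = 0.75 L/s.
Vt = flow × Ti = 0.75 L/s × 0.62 s × 1000 mL/L = 465.0 mL.
R = (PIP − Pplat)/V̇ = (29.5 − 24.6) / 0.75 = 4.9/0.75 = 6.533 cmH2O·s/L.
C = Vt/(Pplat − PEEP) = 465.0 / (24.6 − 6) = 465.0/18.6 = 25.0 mL/cmH2O.
τ = R × C = 6.533 × 0.025 L/cmH2O = 0.1633 s.
t = −τ·ln(1 − 0.99) = −0.1633·ln(0.01) = 0.752 s.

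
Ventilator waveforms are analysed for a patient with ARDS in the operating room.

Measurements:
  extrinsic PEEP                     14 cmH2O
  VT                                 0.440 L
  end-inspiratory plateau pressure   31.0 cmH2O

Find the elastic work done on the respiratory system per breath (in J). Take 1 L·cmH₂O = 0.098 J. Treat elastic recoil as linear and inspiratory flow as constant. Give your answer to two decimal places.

Elastic work ≈ ½ × (Pplat − PEEP) × Vt = 0.5 × (31.0 − 14) × 0.440 L = 0.5 × 17.0 × 0.440 = 3.74 L·cmH2O.
× 0.098 J/(L·cmH2O) → 0.3665 J.

0.37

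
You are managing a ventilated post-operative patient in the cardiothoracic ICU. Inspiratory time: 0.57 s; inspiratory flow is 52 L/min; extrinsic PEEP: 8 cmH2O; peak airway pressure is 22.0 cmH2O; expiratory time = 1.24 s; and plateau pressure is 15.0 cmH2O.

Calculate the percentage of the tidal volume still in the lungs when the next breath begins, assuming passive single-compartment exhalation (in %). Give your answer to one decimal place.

Flow: 52 L/min ÷ 60 = 0.8667 L/s.
Vt = flow × Ti = 0.8667 L/s × 0.57 s × 1000 mL/L = 494.02 mL.
R = (PIP − Pplat)/V̇ = (22.0 − 15.0) / 0.8667 = 7.0/0.8667 = 8.077 cmH2O·s/L.
C = Vt/(Pplat − PEEP) = 494.02 / (15.0 − 8) = 494.02/7.0 = 70.574 mL/cmH2O.
τ = R × C = 8.077 × 0.07057 L/cmH2O = 0.57 s.
Fraction remaining at end-expiration = e^(−Te/τ) = e^(−1.24/0.57) = 0.1136 → 11.36%.

11.4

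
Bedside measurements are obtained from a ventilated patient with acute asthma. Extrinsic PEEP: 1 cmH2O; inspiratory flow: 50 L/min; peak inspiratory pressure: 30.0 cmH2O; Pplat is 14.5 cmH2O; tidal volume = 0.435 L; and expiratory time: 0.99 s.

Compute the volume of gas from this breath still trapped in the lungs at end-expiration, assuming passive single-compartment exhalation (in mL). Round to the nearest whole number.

Flow: 50 L/min ÷ 60 = 0.8333 L/s.
R = (PIP − Pplat)/V̇ = (30.0 − 14.5) / 0.8333 = 15.5/0.8333 = 18.601 cmH2O·s/L.
C = Vt/(Pplat − PEEP) = 435.0 / (14.5 − 1) = 435.0/13.5 = 32.222 mL/cmH2O.
τ = R × C = 18.601 × 0.03222 L/cmH2O = 0.5993 s.
Fraction remaining = e^(−Te/τ) = e^(−0.99/0.5993) = 0.1917.
Trapped volume = 435.0 × 0.1917 = 83.39 mL.

83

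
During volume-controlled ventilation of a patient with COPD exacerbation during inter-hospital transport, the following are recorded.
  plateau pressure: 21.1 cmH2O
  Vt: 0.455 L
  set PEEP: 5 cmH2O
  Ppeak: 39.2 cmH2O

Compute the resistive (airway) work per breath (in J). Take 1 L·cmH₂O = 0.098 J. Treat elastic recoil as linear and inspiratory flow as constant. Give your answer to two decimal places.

With constant inspiratory flow the resistive pressure is constant at PIP − Pplat = 39.2 − 21.1 = 18.1 cmH2O, so resistive work = 18.1 × 0.455 = 8.236 L·cmH2O.
× 0.098 J/(L·cmH2O) → 0.8071 J.

0.81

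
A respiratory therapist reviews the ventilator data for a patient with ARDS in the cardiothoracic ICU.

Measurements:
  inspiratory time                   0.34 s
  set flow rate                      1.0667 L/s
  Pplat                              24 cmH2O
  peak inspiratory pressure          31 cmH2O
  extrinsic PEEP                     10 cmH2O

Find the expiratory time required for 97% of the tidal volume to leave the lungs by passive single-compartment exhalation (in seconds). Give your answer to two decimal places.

0.60

Vt = flow × Ti = 1.0667 L/s × 0.34 s × 1000 mL/L = 362.68 mL.
R = (PIP − Pplat)/V̇ = (31 − 24) / 1.0667 = 7.0/1.0667 = 6.562 cmH2O·s/L.
C = Vt/(Pplat − PEEP) = 362.68 / (24 − 10) = 362.68/14.0 = 25.906 mL/cmH2O.
τ = R × C = 6.562 × 0.02591 L/cmH2O = 0.17 s.
t = −τ·ln(1 − 0.97) = −0.17·ln(0.03) = 0.5961 s.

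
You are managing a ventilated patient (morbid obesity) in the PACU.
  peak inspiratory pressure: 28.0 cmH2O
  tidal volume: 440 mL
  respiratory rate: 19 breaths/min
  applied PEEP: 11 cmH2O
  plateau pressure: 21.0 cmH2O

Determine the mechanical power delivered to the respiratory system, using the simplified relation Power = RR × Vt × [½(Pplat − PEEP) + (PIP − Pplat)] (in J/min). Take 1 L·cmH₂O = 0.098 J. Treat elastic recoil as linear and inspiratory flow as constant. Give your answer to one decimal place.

Per-breath work = Vt × [½(Pplat−PEEP) + (PIP−Pplat)] = 0.440 × [0.5×10.0 + 7.0] = 0.440 × 12.0 = 5.28 L·cmH2O.
Power = 19 × 5.28 = 100.32 L·cmH2O/min.
× 0.098 J/(L·cmH2O) → 9.831 J/min.

9.8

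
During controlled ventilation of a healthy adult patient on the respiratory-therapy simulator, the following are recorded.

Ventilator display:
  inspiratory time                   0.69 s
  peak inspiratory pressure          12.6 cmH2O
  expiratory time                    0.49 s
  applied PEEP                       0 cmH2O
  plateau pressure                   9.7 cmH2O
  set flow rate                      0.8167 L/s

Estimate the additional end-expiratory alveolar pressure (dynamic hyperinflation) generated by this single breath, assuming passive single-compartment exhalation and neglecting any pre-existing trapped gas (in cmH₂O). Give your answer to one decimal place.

Vt = flow × Ti = 0.8167 L/s × 0.69 s × 1000 mL/L = 563.52 mL.
R = (PIP − Pplat)/V̇ = (12.6 − 9.7) / 0.8167 = 2.9/0.8167 = 3.551 cmH2O·s/L.
C = Vt/(Pplat − PEEP) = 563.52 / (9.7 − 0) = 563.52/9.7 = 58.095 mL/cmH2O.
τ = R × C = 3.551 × 0.0581 L/cmH2O = 0.2063 s.
Fraction remaining = e^(−Te/τ) = e^(−0.49/0.2063) = 0.093; trapped volume = 563.52 × 0.093 = 52.407 mL.
Additional alveolar pressure from trapping ≈ V_trapped / C = 52.407 / 58.095 = 0.9021 cmH2O.

0.9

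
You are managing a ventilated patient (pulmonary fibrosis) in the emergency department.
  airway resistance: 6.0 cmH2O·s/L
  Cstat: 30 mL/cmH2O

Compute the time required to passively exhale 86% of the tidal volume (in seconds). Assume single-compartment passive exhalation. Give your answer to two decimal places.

τ = R × C = 6.0 × 30 mL/cmH2O = 6.0 × 0.030 L/cmH2O = 0.18 s.
Exhaled fraction f = 1 − e^(−t/τ) → t = −τ·ln(1 − f) = −0.18·ln(0.14) = 0.3539 s.

0.35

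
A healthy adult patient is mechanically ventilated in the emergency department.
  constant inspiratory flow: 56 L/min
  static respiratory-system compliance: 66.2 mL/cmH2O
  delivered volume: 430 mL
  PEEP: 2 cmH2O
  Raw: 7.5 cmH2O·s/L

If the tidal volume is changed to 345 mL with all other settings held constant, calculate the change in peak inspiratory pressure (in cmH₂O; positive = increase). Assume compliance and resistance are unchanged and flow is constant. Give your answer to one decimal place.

-1.3

PIP = Vt/C + R·V̇ + PEEP (constant-flow equation of motion).
Only the elastic term changes: ΔPIP = ΔVt / C = (345 − 430) / 66.2 = -1.284 cmH2O.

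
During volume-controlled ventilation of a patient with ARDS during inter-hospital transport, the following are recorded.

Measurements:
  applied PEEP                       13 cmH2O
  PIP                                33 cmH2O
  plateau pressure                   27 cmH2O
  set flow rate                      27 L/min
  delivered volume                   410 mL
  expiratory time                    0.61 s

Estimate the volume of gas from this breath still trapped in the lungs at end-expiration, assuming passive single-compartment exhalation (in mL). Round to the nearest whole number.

86

Flow: 27 L/min ÷ 60 = 0.45 L/s.
R = (PIP − Pplat)/V̇ = (33 − 27) / 0.45 = 6.0/0.45 = 13.333 cmH2O·s/L.
C = Vt/(Pplat − PEEP) = 410.0 / (27 − 13) = 410.0/14.0 = 29.286 mL/cmH2O.
τ = R × C = 13.333 × 0.02929 L/cmH2O = 0.3905 s.
Fraction remaining = e^(−Te/τ) = e^(−0.61/0.3905) = 0.2097.
Trapped volume = 410.0 × 0.2097 = 85.977 mL.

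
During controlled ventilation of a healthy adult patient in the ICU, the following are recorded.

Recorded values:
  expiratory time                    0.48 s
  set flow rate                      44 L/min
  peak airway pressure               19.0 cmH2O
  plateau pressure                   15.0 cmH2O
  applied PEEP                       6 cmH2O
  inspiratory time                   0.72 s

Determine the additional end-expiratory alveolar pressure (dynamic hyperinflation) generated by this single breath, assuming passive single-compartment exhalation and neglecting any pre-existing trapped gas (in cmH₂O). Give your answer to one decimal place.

2.0

Flow: 44 L/min ÷ 60 = 0.7333 L/s.
Vt = flow × Ti = 0.7333 L/s × 0.72 s × 1000 mL/L = 527.98 mL.
R = (PIP − Pplat)/V̇ = (19.0 − 15.0) / 0.7333 = 4.0/0.7333 = 5.455 cmH2O·s/L.
C = Vt/(Pplat − PEEP) = 527.98 / (15.0 − 6) = 527.98/9.0 = 58.664 mL/cmH2O.
τ = R × C = 5.455 × 0.05866 L/cmH2O = 0.32 s.
Fraction remaining = e^(−Te/τ) = e^(−0.48/0.32) = 0.2231; trapped volume = 527.98 × 0.2231 = 117.79 mL.
Additional alveolar pressure from trapping ≈ V_trapped / C = 117.79 / 58.664 = 2.008 cmH2O.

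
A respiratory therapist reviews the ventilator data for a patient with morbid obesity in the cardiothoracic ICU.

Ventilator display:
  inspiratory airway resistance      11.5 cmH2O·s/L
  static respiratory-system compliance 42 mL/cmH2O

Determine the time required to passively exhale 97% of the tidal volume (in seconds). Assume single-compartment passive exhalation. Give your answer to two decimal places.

1.69

τ = R × C = 11.5 × 42 mL/cmH2O = 11.5 × 0.042 L/cmH2O = 0.483 s.
Exhaled fraction f = 1 − e^(−t/τ) → t = −τ·ln(1 − f) = −0.483·ln(0.03) = 1.694 s.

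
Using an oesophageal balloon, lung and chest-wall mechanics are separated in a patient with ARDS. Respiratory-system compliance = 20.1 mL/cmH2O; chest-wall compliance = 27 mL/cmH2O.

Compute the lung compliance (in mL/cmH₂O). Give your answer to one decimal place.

1/CL = 1/Crs − 1/Ccw.
1/CL = 1/20.1 − 1/27 = 0.01271.
CL = 78.678 mL/cmH2O.

78.7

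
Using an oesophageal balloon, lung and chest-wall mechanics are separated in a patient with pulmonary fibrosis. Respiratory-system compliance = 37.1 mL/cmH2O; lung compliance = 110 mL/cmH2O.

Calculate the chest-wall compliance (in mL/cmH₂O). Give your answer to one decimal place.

1/Ccw = 1/Crs − 1/CL.
1/Ccw = 1/37.1 − 1/110 = 0.01786.
Ccw = 55.991 mL/cmH2O.

56.0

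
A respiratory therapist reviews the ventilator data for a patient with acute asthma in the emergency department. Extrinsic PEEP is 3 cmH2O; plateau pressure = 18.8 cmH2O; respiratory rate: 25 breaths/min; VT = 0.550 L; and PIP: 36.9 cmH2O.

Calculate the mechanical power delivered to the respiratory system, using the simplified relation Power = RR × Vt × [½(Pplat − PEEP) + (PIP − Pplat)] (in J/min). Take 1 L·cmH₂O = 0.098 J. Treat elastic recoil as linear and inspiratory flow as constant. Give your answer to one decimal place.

Per-breath work = Vt × [½(Pplat−PEEP) + (PIP−Pplat)] = 0.550 × [0.5×15.8 + 18.1] = 0.550 × 26.0 = 14.3 L·cmH2O.
Power = 25 × 14.3 = 357.5 L·cmH2O/min.
× 0.098 J/(L·cmH2O) → 35.035 J/min.

35.0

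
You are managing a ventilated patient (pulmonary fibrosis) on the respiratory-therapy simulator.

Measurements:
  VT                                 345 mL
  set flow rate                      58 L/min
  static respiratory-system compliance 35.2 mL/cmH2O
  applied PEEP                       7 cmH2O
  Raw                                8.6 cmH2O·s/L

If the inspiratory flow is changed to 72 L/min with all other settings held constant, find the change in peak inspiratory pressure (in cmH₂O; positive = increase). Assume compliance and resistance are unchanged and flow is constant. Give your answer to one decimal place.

Flow: 58 L/min ÷ 60 = 0.9667 L/s.
New flow: 72 L/min ÷ 60 = 1.2 L/s.
PIP = Vt/C + R·V̇ + PEEP (constant-flow equation of motion).
Only the resistive term changes: ΔPIP = R × ΔV̇ = 8.6 × (1.2 − 0.9667) = 8.6 × 0.2333 = 2.006 cmH2O.

2.0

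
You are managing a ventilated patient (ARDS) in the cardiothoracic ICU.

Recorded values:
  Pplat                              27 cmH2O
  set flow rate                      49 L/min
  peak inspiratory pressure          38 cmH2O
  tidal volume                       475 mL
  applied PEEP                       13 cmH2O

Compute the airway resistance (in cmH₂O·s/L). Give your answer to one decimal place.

13.5

Flow: 49 L/min ÷ 60 = 0.8167 L/s.
Raw = (PIP − Pplat) / flow = (38 − 27) / 0.8167 = 11.0 / 0.8167 = 13.469 cmH2O·s/L.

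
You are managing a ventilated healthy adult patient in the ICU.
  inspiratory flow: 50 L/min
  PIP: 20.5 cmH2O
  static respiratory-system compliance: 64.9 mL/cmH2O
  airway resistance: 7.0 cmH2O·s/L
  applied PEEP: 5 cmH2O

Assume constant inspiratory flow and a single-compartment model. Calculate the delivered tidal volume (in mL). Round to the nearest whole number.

627

Flow: 50 L/min ÷ 60 = 0.8333 L/s.
Equation of motion (constant flow): PIP = Vt/C + R·V̇ + PEEP.
Vt/C = PIP − R·V̇ − PEEP = 20.5 − 5.833 − 5 = 9.667 cmH2O.
Vt = C × 9.667 = 64.9 × 9.667 = 627.39 mL.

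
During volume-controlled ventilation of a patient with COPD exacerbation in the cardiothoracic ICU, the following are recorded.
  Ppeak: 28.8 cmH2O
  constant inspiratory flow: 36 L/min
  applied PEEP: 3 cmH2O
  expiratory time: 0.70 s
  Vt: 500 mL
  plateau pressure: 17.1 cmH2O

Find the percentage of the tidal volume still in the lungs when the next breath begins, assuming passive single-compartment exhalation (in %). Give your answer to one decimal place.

Flow: 36 L/min ÷ 60 = 0.6 L/s.
R = (PIP − Pplat)/V̇ = (28.8 − 17.1) / 0.6 = 11.7/0.6 = 19.5 cmH2O·s/L.
C = Vt/(Pplat − PEEP) = 500.0 / (17.1 − 3) = 500.0/14.1 = 35.461 mL/cmH2O.
τ = R × C = 19.5 × 0.03546 L/cmH2O = 0.6915 s.
Fraction remaining at end-expiration = e^(−Te/τ) = e^(−0.70/0.6915) = 0.3634 → 36.34%.

36.3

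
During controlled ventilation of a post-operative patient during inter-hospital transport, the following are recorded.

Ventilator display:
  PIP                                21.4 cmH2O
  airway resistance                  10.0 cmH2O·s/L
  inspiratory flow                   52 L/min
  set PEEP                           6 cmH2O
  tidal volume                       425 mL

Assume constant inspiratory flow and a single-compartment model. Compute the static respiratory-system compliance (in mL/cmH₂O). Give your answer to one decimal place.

Flow: 52 L/min ÷ 60 = 0.8667 L/s.
Equation of motion (constant flow): PIP = Vt/C + R·V̇ + PEEP.
Vt/C = PIP − R·V̇ − PEEP = 21.4 − 10.0×0.8667 − 6 = 21.4 − 8.667 − 6 = 6.733 cmH2O.
C = Vt / 6.733 = 425 / 6.733 = 63.122 mL/cmH2O.

63.1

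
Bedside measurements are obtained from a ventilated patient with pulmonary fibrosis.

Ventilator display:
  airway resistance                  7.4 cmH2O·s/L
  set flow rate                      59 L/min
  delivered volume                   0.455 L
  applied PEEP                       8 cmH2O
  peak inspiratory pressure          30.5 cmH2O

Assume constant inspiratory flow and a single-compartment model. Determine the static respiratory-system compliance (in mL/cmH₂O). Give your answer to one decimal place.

29.9

Flow: 59 L/min ÷ 60 = 0.9833 L/s.
Equation of motion (constant flow): PIP = Vt/C + R·V̇ + PEEP.
Vt/C = PIP − R·V̇ − PEEP = 30.5 − 7.4×0.9833 − 8 = 30.5 − 7.276 − 8 = 15.224 cmH2O.
C = Vt / 15.224 = 455 / 15.224 = 29.887 mL/cmH2O.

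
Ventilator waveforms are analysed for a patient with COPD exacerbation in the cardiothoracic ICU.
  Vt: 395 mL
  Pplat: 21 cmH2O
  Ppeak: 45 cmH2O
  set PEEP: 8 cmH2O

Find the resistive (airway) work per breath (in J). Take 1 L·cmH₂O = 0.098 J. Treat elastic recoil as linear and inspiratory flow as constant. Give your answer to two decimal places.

0.93

With constant inspiratory flow the resistive pressure is constant at PIP − Pplat = 45 − 21 = 24.0 cmH2O, so resistive work = 24.0 × 0.395 = 9.48 L·cmH2O.
× 0.098 J/(L·cmH2O) → 0.929 J.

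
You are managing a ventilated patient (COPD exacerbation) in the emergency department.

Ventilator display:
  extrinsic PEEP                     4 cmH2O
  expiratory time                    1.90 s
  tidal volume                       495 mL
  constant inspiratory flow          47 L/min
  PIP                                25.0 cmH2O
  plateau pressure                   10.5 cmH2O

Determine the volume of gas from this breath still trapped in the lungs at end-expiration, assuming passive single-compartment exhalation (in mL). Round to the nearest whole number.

Flow: 47 L/min ÷ 60 = 0.7833 L/s.
R = (PIP − Pplat)/V̇ = (25.0 − 10.5) / 0.7833 = 14.5/0.7833 = 18.511 cmH2O·s/L.
C = Vt/(Pplat − PEEP) = 495.0 / (10.5 − 4) = 495.0/6.5 = 76.154 mL/cmH2O.
τ = R × C = 18.511 × 0.07615 L/cmH2O = 1.41 s.
Fraction remaining = e^(−Te/τ) = e^(−1.90/1.41) = 0.2599.
Trapped volume = 495.0 × 0.2599 = 128.65 mL.

129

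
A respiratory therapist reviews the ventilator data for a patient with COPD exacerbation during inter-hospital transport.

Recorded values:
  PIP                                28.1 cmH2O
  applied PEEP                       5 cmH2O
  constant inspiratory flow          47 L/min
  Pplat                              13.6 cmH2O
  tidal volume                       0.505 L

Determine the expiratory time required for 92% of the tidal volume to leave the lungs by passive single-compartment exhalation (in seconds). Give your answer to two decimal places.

Flow: 47 L/min ÷ 60 = 0.7833 L/s.
R = (PIP − Pplat)/V̇ = (28.1 − 13.6) / 0.7833 = 14.5/0.7833 = 18.511 cmH2O·s/L.
C = Vt/(Pplat − PEEP) = 505.0 / (13.6 − 5) = 505.0/8.6 = 58.721 mL/cmH2O.
τ = R × C = 18.511 × 0.05872 L/cmH2O = 1.087 s.
t = −τ·ln(1 − 0.92) = −1.087·ln(0.08) = 2.745 s.

2.75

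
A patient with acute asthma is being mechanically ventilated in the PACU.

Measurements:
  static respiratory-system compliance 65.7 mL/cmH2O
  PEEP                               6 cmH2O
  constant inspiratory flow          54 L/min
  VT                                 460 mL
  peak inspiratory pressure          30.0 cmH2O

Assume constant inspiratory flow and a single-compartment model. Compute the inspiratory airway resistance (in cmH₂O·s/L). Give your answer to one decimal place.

Flow: 54 L/min ÷ 60 = 0.9 L/s.
Equation of motion (constant flow): PIP = Vt/C + R·V̇ + PEEP.
R·V̇ = PIP − Vt/C − PEEP = 30.0 − 460/65.7 − 6 = 30.0 − 7.002 − 6 = 16.998 cmH2O.
R = 16.998 / 0.9 = 18.887 cmH2O·s/L.

18.9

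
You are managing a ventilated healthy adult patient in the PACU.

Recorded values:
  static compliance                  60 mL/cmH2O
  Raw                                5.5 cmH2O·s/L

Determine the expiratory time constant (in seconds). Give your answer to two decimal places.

τ = R × C = 5.5 × 60 mL/cmH2O = 5.5 × 0.060 L/cmH2O = 0.33 s.

0.33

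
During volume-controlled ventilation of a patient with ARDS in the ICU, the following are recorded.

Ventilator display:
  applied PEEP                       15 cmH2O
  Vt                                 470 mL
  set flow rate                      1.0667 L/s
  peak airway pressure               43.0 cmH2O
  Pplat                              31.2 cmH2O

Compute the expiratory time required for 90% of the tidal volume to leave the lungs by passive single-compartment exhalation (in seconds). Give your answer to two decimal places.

R = (PIP − Pplat)/V̇ = (43.0 − 31.2) / 1.0667 = 11.8/1.0667 = 11.062 cmH2O·s/L.
C = Vt/(Pplat − PEEP) = 470.0 / (31.2 − 15) = 470.0/16.2 = 29.012 mL/cmH2O.
τ = R × C = 11.062 × 0.02901 L/cmH2O = 0.3209 s.
t = −τ·ln(1 − 0.90) = −0.3209·ln(0.1) = 0.7389 s.

0.74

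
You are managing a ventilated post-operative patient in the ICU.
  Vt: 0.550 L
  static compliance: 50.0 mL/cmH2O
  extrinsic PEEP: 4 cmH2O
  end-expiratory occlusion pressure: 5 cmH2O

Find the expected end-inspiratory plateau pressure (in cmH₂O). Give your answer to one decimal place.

End-expiratory occlusion gives total PEEP = 5 cmH2O (intrinsic PEEP = 5 − 4 = 1). Use total PEEP for the elastic gradient.
Pplat = PEEPtotal + Vt / Cstat = 5 + 550 / 50.0 = 5 + 11.0 = 16.0 cmH2O.

16.0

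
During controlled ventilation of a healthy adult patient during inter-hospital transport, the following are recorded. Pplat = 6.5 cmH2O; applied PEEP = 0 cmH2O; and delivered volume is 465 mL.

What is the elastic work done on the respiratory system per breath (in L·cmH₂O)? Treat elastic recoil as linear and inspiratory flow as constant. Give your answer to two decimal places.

Elastic work ≈ ½ × (Pplat − PEEP) × Vt = 0.5 × (6.5 − 0) × 0.465 L = 0.5 × 6.5 × 0.465 = 1.511 L·cmH2O.

1.51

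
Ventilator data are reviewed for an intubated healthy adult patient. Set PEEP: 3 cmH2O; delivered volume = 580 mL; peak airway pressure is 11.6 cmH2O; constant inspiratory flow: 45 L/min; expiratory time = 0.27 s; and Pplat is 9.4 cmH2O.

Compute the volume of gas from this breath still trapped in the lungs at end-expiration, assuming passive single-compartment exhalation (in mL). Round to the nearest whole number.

Flow: 45 L/min ÷ 60 = 0.75 L/s.
R = (PIP − Pplat)/V̇ = (11.6 − 9.4) / 0.75 = 2.2/0.75 = 2.933 cmH2O·s/L.
C = Vt/(Pplat − PEEP) = 580.0 / (9.4 − 3) = 580.0/6.4 = 90.625 mL/cmH2O.
τ = R × C = 2.933 × 0.09063 L/cmH2O = 0.2658 s.
Fraction remaining = e^(−Te/τ) = e^(−0.27/0.2658) = 0.3621.
Trapped volume = 580.0 × 0.3621 = 210.02 mL.

210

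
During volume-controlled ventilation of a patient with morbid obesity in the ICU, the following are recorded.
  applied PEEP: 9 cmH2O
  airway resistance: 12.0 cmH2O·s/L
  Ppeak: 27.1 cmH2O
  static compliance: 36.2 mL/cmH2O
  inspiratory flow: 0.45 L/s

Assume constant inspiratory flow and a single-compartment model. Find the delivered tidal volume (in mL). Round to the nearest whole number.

Equation of motion (constant flow): PIP = Vt/C + R·V̇ + PEEP.
Vt/C = PIP − R·V̇ − PEEP = 27.1 − 5.4 − 9 = 12.7 cmH2O.
Vt = C × 12.7 = 36.2 × 12.7 = 459.74 mL.

460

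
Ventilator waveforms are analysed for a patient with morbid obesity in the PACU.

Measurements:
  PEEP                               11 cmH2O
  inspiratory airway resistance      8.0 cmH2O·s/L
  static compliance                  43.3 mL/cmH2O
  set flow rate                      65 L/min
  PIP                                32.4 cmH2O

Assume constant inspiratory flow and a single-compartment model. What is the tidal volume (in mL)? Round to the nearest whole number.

551

Flow: 65 L/min ÷ 60 = 1.0833 L/s.
Equation of motion (constant flow): PIP = Vt/C + R·V̇ + PEEP.
Vt/C = PIP − R·V̇ − PEEP = 32.4 − 8.666 − 11 = 12.734 cmH2O.
Vt = C × 12.734 = 43.3 × 12.734 = 551.38 mL.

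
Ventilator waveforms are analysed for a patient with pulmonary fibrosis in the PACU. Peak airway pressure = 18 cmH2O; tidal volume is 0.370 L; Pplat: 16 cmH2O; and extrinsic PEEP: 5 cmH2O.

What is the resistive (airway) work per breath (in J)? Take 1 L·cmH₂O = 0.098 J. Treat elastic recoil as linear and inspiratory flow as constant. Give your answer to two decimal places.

0.07

With constant inspiratory flow the resistive pressure is constant at PIP − Pplat = 18 − 16 = 2.0 cmH2O, so resistive work = 2.0 × 0.370 = 0.74 L·cmH2O.
× 0.098 J/(L·cmH2O) → 0.07252 J.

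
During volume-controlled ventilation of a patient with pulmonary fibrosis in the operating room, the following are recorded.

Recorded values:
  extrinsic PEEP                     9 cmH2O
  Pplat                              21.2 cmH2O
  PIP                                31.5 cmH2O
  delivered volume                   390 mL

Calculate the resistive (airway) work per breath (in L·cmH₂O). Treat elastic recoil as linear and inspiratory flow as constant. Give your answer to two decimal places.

With constant inspiratory flow the resistive pressure is constant at PIP − Pplat = 31.5 − 21.2 = 10.3 cmH2O, so resistive work = 10.3 × 0.390 = 4.017 L·cmH2O.

4.02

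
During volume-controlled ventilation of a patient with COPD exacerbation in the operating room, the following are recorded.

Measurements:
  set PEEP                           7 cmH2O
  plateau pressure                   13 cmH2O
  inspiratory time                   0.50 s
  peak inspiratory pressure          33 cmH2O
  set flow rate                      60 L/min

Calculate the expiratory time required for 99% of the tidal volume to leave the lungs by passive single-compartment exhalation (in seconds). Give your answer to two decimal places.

Flow: 60 L/min ÷ 60 = 1 L/s.
Vt = flow × Ti = 1 L/s × 0.50 s × 1000 mL/L = 500.0 mL.
R = (PIP − Pplat)/V̇ = (33 − 13) / 1 = 20.0/1 = 20.0 cmH2O·s/L.
C = Vt/(Pplat − PEEP) = 500.0 / (13 − 7) = 500.0/6.0 = 83.333 mL/cmH2O.
τ = R × C = 20.0 × 0.08333 L/cmH2O = 1.667 s.
t = −τ·ln(1 − 0.99) = −1.667·ln(0.01) = 7.677 s.

7.68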